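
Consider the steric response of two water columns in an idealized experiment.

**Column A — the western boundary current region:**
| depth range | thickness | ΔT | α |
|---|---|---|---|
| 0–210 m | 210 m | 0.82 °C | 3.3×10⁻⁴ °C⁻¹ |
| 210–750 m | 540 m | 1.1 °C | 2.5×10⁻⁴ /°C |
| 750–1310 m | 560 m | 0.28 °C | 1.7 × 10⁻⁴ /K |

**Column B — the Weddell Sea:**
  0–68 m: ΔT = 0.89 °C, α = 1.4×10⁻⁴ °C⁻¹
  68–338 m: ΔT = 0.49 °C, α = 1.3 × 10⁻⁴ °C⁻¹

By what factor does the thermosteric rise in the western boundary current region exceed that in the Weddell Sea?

a factor of 9.0

A 0.82 × 3.3×10⁻⁴ × 210 = 0.056826 m
A 1.1 × 540 × 2.5×10⁻⁴ = 0.14850 m
A 750–1310 m: 560 × 1.7×10⁻⁴ × 0.28 = 0.026656 m
A total: 0.231982 m
B 0–68 m: 1.4×10⁻⁴ × 0.89 × 68 = 0.0084728 m
B 68–338 m: 270 × 1.3×10⁻⁴ × 0.49 = 0.017199 m
B total: 0.0256718 m
Ratio: 0.231982 / 0.0256718 ≈ 9.036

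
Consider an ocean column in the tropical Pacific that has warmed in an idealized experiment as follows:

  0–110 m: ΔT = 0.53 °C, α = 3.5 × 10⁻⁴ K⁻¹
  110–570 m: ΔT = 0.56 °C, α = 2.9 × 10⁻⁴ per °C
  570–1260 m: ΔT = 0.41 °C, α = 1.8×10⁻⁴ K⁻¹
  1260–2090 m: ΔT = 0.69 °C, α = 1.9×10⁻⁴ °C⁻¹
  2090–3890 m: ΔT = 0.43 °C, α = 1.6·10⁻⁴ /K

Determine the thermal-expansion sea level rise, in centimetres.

37.9 cm

110 × 0.53 × 3.5×10⁻⁴ = 0.020405 m
Layer 2: 0.56 × 2.9×10⁻⁴ × 460 = 0.074704 m
Layer 3: 1.8×10⁻⁴ × 690 × 0.41 = 0.050922 m
Layer 4: 0.69 × 830 × 1.9×10⁻⁴ = 0.108813 m
Layer 5: 1.6×10⁻⁴ × 1800 × 0.43 = 0.12384 m
Δh = 0.020405 + 0.074704 + 0.050922 + 0.108813 + 0.12384 = 0.378684 m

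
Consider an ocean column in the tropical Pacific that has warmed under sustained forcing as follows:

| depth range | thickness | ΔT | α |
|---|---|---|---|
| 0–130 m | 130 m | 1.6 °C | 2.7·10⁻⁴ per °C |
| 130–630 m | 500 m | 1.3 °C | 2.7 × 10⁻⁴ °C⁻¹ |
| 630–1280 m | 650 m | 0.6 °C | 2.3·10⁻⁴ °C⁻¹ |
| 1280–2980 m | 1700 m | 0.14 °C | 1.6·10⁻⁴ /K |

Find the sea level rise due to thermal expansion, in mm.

Δh ≈ 359 mm

Layer 1: 2.7×10⁻⁴ × 1.6 × 130 = 0.05616 m
1.3 × 500 × 2.7×10⁻⁴ = 0.17550 m
Layer 3: 2.3×10⁻⁴ × 650 × 0.6 = 0.08970 m
1700 × 0.14 × 1.6×10⁻⁴ = 0.03808 m
Δh = 0.05616 + 0.17550 + 0.08970 + 0.03808 = 0.35944 m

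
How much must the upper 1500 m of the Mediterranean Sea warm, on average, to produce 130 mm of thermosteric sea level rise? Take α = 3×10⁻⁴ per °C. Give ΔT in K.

ΔT ≈ 0.29 K

ΔT = Δh/(αH) = 0.13 / (3×10⁻⁴ × 1500) ≈ 0.2889 K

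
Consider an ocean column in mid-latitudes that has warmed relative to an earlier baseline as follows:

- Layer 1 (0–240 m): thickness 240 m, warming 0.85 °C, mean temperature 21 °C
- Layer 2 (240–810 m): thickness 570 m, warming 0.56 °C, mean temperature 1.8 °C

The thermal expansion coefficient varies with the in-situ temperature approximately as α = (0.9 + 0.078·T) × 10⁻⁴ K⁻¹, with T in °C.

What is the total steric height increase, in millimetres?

85.0 mm of thermosteric rise

Layer 1: α = (0.9 + 0.078×21)×10⁻⁴ = 2.538×10⁻⁴ K⁻¹
Layer 2: α = (0.9 + 0.078×1.8)×10⁻⁴ = 1.0404×10⁻⁴ K⁻¹
0–240 m: 2.538×10⁻⁴ × 0.85 × 240 = 0.0517752 m
240–810 m: 0.56 × 1.0404×10⁻⁴ × 570 = 0.033209568 m
Δh = 0.0517752 + 0.033209568 = 0.084984768 m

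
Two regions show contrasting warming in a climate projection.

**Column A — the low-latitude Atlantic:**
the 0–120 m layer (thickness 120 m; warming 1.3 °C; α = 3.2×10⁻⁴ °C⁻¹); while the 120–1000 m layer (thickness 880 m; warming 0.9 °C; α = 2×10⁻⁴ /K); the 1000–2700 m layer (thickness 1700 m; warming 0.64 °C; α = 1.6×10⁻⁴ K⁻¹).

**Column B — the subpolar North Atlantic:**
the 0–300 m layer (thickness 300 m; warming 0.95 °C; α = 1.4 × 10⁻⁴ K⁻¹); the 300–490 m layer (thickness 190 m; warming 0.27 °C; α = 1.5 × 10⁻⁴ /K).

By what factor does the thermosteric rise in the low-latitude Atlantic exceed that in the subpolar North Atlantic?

a factor of 8.03

A 1.3 × 3.2×10⁻⁴ × 120 = 0.04992 m
A 880 × 2×10⁻⁴ × 0.9 = 0.15840 m
A Layer 3: 1700 × 1.6×10⁻⁴ × 0.64 = 0.17408 m
A total: 0.38240 m
B 300 × 0.95 × 1.4×10⁻⁴ = 0.03990 m
B 300–490 m: 0.27 × 1.5×10⁻⁴ × 190 = 0.007695 m
B total: 0.047595 m
Ratio: 0.38240 / 0.047595 ≈ 8.034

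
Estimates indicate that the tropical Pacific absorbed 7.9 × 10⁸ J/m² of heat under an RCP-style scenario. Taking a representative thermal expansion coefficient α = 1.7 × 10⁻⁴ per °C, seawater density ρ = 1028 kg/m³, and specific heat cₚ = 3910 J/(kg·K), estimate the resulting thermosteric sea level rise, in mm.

Δh = αQ/(ρcₚ) = 1.7×10⁻⁴ × 7.9×10⁸ / (1028 × 3910) ≈ 0.033412 m

Δh = 33 mm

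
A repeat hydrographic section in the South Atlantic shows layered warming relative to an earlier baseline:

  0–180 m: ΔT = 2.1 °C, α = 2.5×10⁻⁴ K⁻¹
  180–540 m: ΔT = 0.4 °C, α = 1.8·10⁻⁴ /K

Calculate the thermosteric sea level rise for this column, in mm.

Δh = 120 mm

Layer 1: 2.1 × 2.5×10⁻⁴ × 180 = 0.09450 m
180–540 m: 0.4 × 360 × 1.8×10⁻⁴ = 0.02592 m
Δh = 0.09450 + 0.02592 = 0.12042 m ≈ 120 mm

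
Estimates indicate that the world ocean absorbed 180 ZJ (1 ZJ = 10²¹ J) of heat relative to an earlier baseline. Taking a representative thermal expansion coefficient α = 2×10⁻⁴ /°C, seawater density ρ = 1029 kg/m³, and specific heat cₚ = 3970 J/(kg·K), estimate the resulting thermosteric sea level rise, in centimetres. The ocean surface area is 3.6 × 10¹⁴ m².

Δh = 2.45 cm

Per unit area: Q = 180×10²¹ / (3.6×10¹⁴) = 5×10⁸ J/m²
Δh = αQ/(ρcₚ) = 2×10⁻⁴ × 5×10⁸ / (1029 × 3970) ≈ 0.024479 m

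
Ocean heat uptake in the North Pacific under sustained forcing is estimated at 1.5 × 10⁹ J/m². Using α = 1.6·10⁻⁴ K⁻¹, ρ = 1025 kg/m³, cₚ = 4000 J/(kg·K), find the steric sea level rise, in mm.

59 mm

Δh = αQ/(ρcₚ) = 1.6×10⁻⁴ × 1.5×10⁹ / (1025 × 4000) ≈ 0.058537 m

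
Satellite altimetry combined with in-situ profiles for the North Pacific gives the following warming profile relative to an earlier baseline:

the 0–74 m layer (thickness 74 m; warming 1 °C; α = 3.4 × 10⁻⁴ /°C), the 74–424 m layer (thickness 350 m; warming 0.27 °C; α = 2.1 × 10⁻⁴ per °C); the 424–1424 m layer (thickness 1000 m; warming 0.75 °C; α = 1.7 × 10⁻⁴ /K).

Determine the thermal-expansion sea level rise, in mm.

173 mm of thermosteric rise

0–74 m: 1 × 3.4×10⁻⁴ × 74 = 0.02516 m
74–424 m: 350 × 0.27 × 2.1×10⁻⁴ = 0.019845 m
Layer 3: 1000 × 0.75 × 1.7×10⁻⁴ = 0.12750 m
Δh = 0.02516 + 0.019845 + 0.12750 = 0.172505 m ≈ 173 mm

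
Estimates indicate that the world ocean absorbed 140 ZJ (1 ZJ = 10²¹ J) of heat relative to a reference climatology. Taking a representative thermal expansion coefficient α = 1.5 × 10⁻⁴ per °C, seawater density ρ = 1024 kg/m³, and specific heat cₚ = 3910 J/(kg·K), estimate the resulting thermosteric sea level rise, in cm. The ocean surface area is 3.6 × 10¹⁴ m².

Δh = 1.46 cm

Per unit area: Q = 140×10²¹ / (3.6×10¹⁴) ≈ 3.889×10⁸ J/m²
Δh = αQ/(ρcₚ) = 1.5×10⁻⁴ × 3.889×10⁸ / (1024 × 3910) ≈ 0.01457 m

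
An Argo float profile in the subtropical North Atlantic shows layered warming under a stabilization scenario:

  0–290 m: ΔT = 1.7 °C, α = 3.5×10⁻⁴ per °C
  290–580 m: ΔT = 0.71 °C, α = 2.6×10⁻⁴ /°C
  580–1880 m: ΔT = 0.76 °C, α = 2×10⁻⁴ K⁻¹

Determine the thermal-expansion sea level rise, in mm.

Δh ≈ 420 mm

0–290 m: 290 × 3.5×10⁻⁴ × 1.7 = 0.17255 m
Layer 2: 290 × 2.6×10⁻⁴ × 0.71 = 0.053534 m
0.76 × 2×10⁻⁴ × 1300 = 0.19760 m
Δh = 0.17255 + 0.053534 + 0.19760 = 0.423684 m ≈ 420 mm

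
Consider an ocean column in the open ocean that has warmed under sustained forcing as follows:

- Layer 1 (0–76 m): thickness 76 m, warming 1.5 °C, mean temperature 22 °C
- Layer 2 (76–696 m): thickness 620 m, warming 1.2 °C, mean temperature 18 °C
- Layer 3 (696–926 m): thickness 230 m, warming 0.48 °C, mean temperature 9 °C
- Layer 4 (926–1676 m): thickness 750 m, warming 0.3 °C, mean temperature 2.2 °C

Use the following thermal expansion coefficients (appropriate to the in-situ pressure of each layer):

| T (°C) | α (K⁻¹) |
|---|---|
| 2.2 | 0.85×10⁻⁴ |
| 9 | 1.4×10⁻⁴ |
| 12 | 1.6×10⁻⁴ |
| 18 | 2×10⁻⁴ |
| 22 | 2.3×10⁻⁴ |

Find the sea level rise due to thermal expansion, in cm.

Layer 1 at 22 °C → α = 2.3×10⁻⁴ K⁻¹
Layer 2 at 18 °C → α = 2×10⁻⁴ K⁻¹
Layer 3 at 9 °C → α = 1.4×10⁻⁴ K⁻¹
Layer 4 at 2.2 °C → α = 0.85×10⁻⁴ K⁻¹
0–76 m: 1.5 × 2.3×10⁻⁴ × 76 = 0.02622 m
76–696 m: 1.2 × 2×10⁻⁴ × 620 = 0.14880 m
1.4×10⁻⁴ × 230 × 0.48 = 0.015456 m
926–1676 m: 0.3 × 0.85×10⁻⁴ × 750 = 0.019125 m
Δh = 0.02622 + 0.14880 + 0.015456 + 0.019125 = 0.209601 m

Δh ≈ 21 cm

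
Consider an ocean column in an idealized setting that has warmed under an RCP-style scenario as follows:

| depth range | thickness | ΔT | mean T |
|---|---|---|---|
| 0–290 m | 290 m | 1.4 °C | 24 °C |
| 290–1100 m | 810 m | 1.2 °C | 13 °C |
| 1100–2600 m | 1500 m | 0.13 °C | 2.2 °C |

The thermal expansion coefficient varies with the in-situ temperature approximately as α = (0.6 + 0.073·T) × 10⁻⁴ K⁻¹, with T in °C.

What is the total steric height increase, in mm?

Layer 1: α = (0.6 + 0.073×24)×10⁻⁴ = 2.352×10⁻⁴ K⁻¹
Layer 2: α = (0.6 + 0.073×13)×10⁻⁴ = 1.549×10⁻⁴ K⁻¹
Layer 3: α = (0.6 + 0.073×2.2)×10⁻⁴ = 0.7606×10⁻⁴ K⁻¹
Layer 1: 2.352×10⁻⁴ × 290 × 1.4 = 0.0954912 m
1.2 × 810 × 1.549×10⁻⁴ = 0.1505628 m
0.7606×10⁻⁴ × 0.13 × 1500 = 0.0148317 m
Δh = 0.0954912 + 0.1505628 + 0.0148317 = 0.2608857 m

Δh = 260 mm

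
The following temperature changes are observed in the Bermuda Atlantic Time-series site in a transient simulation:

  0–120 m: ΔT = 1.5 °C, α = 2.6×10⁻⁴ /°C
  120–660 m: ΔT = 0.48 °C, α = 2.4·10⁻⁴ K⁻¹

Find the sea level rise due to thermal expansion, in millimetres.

about 109 mm

120 × 2.6×10⁻⁴ × 1.5 = 0.04680 m
120–660 m: 2.4×10⁻⁴ × 540 × 0.48 = 0.062208 m
Δh = 0.04680 + 0.062208 = 0.109008 m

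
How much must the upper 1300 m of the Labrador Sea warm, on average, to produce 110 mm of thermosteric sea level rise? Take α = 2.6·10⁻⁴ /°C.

ΔT = Δh/(αH) = 0.11 / (2.6×10⁻⁴ × 1300) ≈ 0.3254 °C

ΔT ≈ 0.33 °C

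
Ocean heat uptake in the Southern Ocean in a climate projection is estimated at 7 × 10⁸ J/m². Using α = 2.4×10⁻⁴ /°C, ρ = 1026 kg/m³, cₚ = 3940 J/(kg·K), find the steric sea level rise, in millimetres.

Δh ≈ 41.6 mm

Δh = αQ/(ρcₚ) = 2.4×10⁻⁴ × 7×10⁸ / (1026 × 3940) ≈ 0.041559 m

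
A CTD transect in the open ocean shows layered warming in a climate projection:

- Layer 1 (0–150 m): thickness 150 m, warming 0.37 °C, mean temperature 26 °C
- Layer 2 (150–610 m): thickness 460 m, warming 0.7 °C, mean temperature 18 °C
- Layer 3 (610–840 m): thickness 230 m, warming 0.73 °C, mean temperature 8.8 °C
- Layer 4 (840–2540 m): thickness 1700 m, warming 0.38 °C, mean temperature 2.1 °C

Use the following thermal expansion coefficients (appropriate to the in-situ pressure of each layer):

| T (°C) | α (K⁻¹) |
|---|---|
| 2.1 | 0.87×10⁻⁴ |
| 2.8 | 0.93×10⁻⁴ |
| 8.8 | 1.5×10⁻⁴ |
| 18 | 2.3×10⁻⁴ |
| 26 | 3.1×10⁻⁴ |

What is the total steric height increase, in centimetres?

Δh ≈ 17.3 cm

Layer 1 at 26 °C → α = 3.1×10⁻⁴ K⁻¹
Layer 2 at 18 °C → α = 2.3×10⁻⁴ K⁻¹
Layer 3 at 8.8 °C → α = 1.5×10⁻⁴ K⁻¹
Layer 4 at 2.1 °C → α = 0.87×10⁻⁴ K⁻¹
0–150 m: 0.37 × 150 × 3.1×10⁻⁴ = 0.017205 m
Layer 2: 460 × 0.7 × 2.3×10⁻⁴ = 0.07406 m
610–840 m: 1.5×10⁻⁴ × 0.73 × 230 = 0.025185 m
840–2540 m: 0.87×10⁻⁴ × 0.38 × 1700 = 0.056202 m
Δh = 0.017205 + 0.07406 + 0.025185 + 0.056202 = 0.172652 m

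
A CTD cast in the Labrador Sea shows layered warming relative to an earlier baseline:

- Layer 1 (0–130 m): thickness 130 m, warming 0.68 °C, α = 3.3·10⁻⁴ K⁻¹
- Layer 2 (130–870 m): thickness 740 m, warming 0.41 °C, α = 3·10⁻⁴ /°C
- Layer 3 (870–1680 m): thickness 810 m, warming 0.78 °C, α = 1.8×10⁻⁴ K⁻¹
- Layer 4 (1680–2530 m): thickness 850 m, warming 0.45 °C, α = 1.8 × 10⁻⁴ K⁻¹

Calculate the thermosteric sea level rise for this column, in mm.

Layer 1: 0.68 × 3.3×10⁻⁴ × 130 = 0.029172 m
Layer 2: 740 × 0.41 × 3×10⁻⁴ = 0.09102 m
870–1680 m: 0.78 × 1.8×10⁻⁴ × 810 = 0.113724 m
0.45 × 850 × 1.8×10⁻⁴ = 0.06885 m
Δh = 0.029172 + 0.09102 + 0.113724 + 0.06885 = 0.302766 m ≈ 300 mm

300 mm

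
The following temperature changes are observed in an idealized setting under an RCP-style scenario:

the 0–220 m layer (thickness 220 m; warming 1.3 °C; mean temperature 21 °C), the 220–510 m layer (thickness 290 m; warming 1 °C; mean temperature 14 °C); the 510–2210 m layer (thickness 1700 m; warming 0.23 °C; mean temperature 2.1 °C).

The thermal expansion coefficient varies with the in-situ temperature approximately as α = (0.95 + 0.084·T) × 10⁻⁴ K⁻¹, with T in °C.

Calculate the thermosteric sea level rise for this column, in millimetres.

Layer 1: α = (0.95 + 0.084×21)×10⁻⁴ = 2.714×10⁻⁴ K⁻¹
Layer 2: α = (0.95 + 0.084×14)×10⁻⁴ = 2.126×10⁻⁴ K⁻¹
Layer 3: α = (0.95 + 0.084×2.1)×10⁻⁴ = 1.1264×10⁻⁴ K⁻¹
Layer 1: 220 × 1.3 × 2.714×10⁻⁴ = 0.0776204 m
2.126×10⁻⁴ × 1 × 290 = 0.061654 m
0.23 × 1.1264×10⁻⁴ × 1700 = 0.04404224 m
Δh = 0.0776204 + 0.061654 + 0.04404224 = 0.18331664 m

183 mm of thermosteric rise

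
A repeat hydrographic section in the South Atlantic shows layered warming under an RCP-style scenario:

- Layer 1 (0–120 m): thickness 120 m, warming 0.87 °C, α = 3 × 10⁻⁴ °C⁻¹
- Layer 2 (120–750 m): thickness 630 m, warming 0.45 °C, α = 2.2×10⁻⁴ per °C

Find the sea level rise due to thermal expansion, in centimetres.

0–120 m: 120 × 0.87 × 3×10⁻⁴ = 0.03132 m
630 × 0.45 × 2.2×10⁻⁴ = 0.06237 m
Δh = 0.03132 + 0.06237 = 0.09369 m

9.37 cm of thermosteric rise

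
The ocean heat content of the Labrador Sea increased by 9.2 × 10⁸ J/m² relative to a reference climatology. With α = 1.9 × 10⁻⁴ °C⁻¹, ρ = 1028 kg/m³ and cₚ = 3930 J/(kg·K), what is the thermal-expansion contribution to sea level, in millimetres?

about 43.3 mm

Δh = αQ/(ρcₚ) = 1.9×10⁻⁴ × 9.2×10⁸ / (1028 × 3930) ≈ 0.043267 m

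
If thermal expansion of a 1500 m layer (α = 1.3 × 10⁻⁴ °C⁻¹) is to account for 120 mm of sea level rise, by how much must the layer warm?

about 0.615 °C

ΔT = Δh/(αH) = 0.12 / (1.3×10⁻⁴ × 1500) ≈ 0.6154 °C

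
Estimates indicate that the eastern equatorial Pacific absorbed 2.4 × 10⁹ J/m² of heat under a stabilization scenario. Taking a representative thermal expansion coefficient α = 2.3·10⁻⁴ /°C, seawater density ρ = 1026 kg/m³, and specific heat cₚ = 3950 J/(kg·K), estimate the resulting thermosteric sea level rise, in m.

0.136 m of thermosteric rise

Δh = αQ/(ρcₚ) = 2.3×10⁻⁴ × 2.4×10⁹ / (1026 × 3950) ≈ 0.13621 m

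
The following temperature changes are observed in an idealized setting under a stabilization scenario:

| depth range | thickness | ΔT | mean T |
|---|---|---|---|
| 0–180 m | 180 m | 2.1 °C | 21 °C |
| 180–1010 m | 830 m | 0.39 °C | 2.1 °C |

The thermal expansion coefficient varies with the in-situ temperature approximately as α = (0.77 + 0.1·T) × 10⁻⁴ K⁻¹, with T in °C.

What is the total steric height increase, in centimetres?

Layer 1: α = (0.77 + 0.1×21)×10⁻⁴ = 2.87×10⁻⁴ K⁻¹
Layer 2: α = (0.77 + 0.1×2.1)×10⁻⁴ = 0.98×10⁻⁴ K⁻¹
2.1 × 2.87×10⁻⁴ × 180 = 0.108486 m
180–1010 m: 0.98×10⁻⁴ × 0.39 × 830 = 0.0317226 m
Δh = 0.108486 + 0.0317226 = 0.1402086 m ≈ 14 cm

Δh = 14 cm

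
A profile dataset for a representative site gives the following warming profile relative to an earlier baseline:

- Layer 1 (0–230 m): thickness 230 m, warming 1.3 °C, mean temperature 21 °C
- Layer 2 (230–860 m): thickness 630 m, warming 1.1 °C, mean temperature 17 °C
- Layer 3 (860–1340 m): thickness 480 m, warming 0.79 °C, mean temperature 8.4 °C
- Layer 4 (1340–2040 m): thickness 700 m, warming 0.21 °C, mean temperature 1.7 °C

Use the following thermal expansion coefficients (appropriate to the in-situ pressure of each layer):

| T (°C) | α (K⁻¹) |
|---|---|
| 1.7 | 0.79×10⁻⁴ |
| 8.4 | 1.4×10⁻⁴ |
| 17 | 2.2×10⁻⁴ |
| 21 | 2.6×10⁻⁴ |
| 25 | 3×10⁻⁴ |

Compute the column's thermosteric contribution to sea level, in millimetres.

Layer 1 at 21 °C → α = 2.6×10⁻⁴ K⁻¹
Layer 2 at 17 °C → α = 2.2×10⁻⁴ K⁻¹
Layer 3 at 8.4 °C → α = 1.4×10⁻⁴ K⁻¹
Layer 4 at 1.7 °C → α = 0.79×10⁻⁴ K⁻¹
0–230 m: 2.6×10⁻⁴ × 230 × 1.3 = 0.07774 m
Layer 2: 1.1 × 630 × 2.2×10⁻⁴ = 0.15246 m
0.79 × 480 × 1.4×10⁻⁴ = 0.053088 m
Layer 4: 0.79×10⁻⁴ × 0.21 × 700 = 0.011613 m
Δh = 0.07774 + 0.15246 + 0.053088 + 0.011613 = 0.294901 m

295 mm of thermosteric rise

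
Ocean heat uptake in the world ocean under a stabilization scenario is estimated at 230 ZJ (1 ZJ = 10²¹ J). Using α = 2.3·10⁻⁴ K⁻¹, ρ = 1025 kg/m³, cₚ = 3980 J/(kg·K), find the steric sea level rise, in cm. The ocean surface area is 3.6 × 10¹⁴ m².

3.60 cm of thermosteric rise

Per unit area: Q = 230×10²¹ / (3.6×10¹⁴) ≈ 6.389×10⁸ J/m²
Δh = αQ/(ρcₚ) = 2.3×10⁻⁴ × 6.389×10⁸ / (1025 × 3980) ≈ 0.036021 m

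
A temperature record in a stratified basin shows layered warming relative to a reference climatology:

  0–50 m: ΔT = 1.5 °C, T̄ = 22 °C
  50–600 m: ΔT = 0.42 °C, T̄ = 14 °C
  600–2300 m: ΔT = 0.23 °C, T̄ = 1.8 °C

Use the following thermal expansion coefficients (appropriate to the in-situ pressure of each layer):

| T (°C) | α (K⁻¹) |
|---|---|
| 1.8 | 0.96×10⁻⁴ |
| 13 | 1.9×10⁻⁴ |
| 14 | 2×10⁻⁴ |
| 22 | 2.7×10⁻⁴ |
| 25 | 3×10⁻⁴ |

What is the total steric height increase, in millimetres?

about 100 mm

Layer 1 at 22 °C → α = 2.7×10⁻⁴ K⁻¹
Layer 2 at 14 °C → α = 2×10⁻⁴ K⁻¹
Layer 3 at 1.8 °C → α = 0.96×10⁻⁴ K⁻¹
0–50 m: 50 × 2.7×10⁻⁴ × 1.5 = 0.02025 m
0.42 × 550 × 2×10⁻⁴ = 0.04620 m
600–2300 m: 1700 × 0.23 × 0.96×10⁻⁴ = 0.037536 m
Δh = 0.02025 + 0.04620 + 0.037536 = 0.103986 m ≈ 100 mm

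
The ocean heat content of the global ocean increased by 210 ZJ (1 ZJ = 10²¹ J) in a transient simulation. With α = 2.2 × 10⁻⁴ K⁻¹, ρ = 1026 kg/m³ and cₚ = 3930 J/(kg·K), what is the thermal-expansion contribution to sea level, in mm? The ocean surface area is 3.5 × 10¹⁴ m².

Δh = 33 mm

Per unit area: Q = 210×10²¹ / (3.5×10¹⁴) = 6×10⁸ J/m²
Δh = αQ/(ρcₚ) = 2.2×10⁻⁴ × 6×10⁸ / (1026 × 3930) ≈ 0.032737 m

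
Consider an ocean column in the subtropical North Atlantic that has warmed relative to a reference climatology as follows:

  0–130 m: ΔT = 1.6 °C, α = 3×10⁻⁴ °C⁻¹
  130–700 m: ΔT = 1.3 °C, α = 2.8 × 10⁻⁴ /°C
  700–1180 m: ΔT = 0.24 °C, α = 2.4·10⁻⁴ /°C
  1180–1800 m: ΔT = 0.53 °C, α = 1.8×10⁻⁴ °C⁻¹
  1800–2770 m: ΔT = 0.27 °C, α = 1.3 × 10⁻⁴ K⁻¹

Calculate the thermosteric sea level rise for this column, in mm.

Δh ≈ 390 mm

Layer 1: 3×10⁻⁴ × 130 × 1.6 = 0.06240 m
130–700 m: 1.3 × 570 × 2.8×10⁻⁴ = 0.20748 m
700–1180 m: 480 × 0.24 × 2.4×10⁻⁴ = 0.027648 m
1180–1800 m: 620 × 0.53 × 1.8×10⁻⁴ = 0.059148 m
970 × 0.27 × 1.3×10⁻⁴ = 0.034047 m
Δh = 0.06240 + 0.20748 + 0.027648 + 0.059148 + 0.034047 = 0.390723 m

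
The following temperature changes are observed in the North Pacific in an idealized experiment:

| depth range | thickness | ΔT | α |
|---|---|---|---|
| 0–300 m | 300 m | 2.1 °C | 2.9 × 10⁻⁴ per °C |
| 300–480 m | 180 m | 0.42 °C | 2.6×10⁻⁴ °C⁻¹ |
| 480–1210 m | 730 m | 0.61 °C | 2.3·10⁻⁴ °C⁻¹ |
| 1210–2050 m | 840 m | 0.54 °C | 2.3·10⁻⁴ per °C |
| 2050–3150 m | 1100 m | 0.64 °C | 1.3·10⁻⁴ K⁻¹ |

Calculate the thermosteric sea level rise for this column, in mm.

about 500 mm

Layer 1: 300 × 2.1 × 2.9×10⁻⁴ = 0.18270 m
180 × 0.42 × 2.6×10⁻⁴ = 0.019656 m
2.3×10⁻⁴ × 730 × 0.61 = 0.102419 m
2.3×10⁻⁴ × 840 × 0.54 = 0.104328 m
1100 × 0.64 × 1.3×10⁻⁴ = 0.09152 m
Δh = 0.18270 + 0.019656 + 0.102419 + 0.104328 + 0.09152 = 0.500623 m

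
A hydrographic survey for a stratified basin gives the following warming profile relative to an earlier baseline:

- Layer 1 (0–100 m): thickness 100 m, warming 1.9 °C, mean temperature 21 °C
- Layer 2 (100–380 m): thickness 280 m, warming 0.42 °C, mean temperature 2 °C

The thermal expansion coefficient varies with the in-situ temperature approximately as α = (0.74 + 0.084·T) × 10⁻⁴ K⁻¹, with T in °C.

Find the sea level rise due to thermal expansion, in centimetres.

5.8 cm of thermosteric rise

Layer 1: α = (0.74 + 0.084×21)×10⁻⁴ = 2.504×10⁻⁴ K⁻¹
Layer 2: α = (0.74 + 0.084×2)×10⁻⁴ = 0.908×10⁻⁴ K⁻¹
Layer 1: 2.504×10⁻⁴ × 1.9 × 100 = 0.047576 m
100–380 m: 0.42 × 0.908×10⁻⁴ × 280 = 0.01067808 m
Δh = 0.047576 + 0.01067808 = 0.05825408 m ≈ 5.8 cm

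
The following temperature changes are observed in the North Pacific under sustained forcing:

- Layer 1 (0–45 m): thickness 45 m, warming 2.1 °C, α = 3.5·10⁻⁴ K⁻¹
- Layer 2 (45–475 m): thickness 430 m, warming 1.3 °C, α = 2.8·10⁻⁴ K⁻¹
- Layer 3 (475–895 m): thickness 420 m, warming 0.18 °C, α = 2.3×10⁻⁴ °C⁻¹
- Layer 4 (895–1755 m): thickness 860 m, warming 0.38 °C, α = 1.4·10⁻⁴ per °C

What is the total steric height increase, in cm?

45 × 3.5×10⁻⁴ × 2.1 = 0.033075 m
1.3 × 2.8×10⁻⁴ × 430 = 0.15652 m
Layer 3: 0.18 × 420 × 2.3×10⁻⁴ = 0.017388 m
1.4×10⁻⁴ × 0.38 × 860 = 0.045752 m
Δh = 0.033075 + 0.15652 + 0.017388 + 0.045752 = 0.252735 m

Δh ≈ 25.3 cm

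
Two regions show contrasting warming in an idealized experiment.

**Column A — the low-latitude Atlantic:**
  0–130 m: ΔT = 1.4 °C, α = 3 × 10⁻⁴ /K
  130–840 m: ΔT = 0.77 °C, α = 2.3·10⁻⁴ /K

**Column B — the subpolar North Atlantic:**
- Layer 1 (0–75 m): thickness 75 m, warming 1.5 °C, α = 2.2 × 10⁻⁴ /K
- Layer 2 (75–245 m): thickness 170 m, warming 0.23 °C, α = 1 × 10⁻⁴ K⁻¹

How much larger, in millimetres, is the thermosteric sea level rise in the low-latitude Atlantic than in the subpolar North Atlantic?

A Layer 1: 3×10⁻⁴ × 1.4 × 130 = 0.05460 m
A 130–840 m: 0.77 × 710 × 2.3×10⁻⁴ = 0.125741 m
A total: 0.180341 m
B Layer 1: 75 × 1.5 × 2.2×10⁻⁴ = 0.02475 m
B Layer 2: 0.23 × 170 × 1×10⁻⁴ = 0.00391 m
B total: 0.02866 m
Difference: 0.180341 − 0.02866 = 0.151681 m

Δh_A − Δh_B ≈ 152 mm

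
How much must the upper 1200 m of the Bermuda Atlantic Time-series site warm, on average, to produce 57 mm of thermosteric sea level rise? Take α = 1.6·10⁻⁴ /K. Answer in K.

ΔT = Δh/(αH) = 0.057 / (1.6×10⁻⁴ × 1200) ≈ 0.2969 K

ΔT ≈ 0.30 K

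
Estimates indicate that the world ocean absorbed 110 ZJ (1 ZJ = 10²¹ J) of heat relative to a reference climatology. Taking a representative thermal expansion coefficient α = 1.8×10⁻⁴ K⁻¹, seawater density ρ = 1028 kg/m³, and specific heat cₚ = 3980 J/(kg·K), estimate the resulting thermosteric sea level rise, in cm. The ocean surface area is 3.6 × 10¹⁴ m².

Δh = 1.3 cm

Per unit area: Q = 110×10²¹ / (3.6×10¹⁴) ≈ 3.056×10⁸ J/m²
Δh = αQ/(ρcₚ) = 1.8×10⁻⁴ × 3.056×10⁸ / (1028 × 3980) ≈ 0.013445 m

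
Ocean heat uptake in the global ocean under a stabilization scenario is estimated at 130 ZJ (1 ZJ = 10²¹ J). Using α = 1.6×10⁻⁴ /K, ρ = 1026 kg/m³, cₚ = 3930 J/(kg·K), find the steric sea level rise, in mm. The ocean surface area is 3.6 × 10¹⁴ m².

14 mm of thermosteric rise

Per unit area: Q = 130×10²¹ / (3.6×10¹⁴) ≈ 3.611×10⁸ J/m²
Δh = αQ/(ρcₚ) = 1.6×10⁻⁴ × 3.611×10⁸ / (1026 × 3930) ≈ 0.014329 m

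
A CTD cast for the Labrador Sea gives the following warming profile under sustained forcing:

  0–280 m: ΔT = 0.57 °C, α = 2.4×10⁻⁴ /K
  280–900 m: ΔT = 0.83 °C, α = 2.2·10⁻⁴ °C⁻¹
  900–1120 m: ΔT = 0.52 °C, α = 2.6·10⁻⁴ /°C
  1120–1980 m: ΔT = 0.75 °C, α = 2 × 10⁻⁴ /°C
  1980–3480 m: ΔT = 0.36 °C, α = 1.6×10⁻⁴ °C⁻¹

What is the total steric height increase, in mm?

Δh ≈ 397 mm

0–280 m: 280 × 2.4×10⁻⁴ × 0.57 = 0.038304 m
Layer 2: 0.83 × 620 × 2.2×10⁻⁴ = 0.113212 m
Layer 3: 220 × 2.6×10⁻⁴ × 0.52 = 0.029744 m
Layer 4: 2×10⁻⁴ × 0.75 × 860 = 0.12900 m
1980–3480 m: 1.6×10⁻⁴ × 0.36 × 1500 = 0.08640 m
Δh = 0.038304 + 0.113212 + 0.029744 + 0.12900 + 0.08640 = 0.39666 m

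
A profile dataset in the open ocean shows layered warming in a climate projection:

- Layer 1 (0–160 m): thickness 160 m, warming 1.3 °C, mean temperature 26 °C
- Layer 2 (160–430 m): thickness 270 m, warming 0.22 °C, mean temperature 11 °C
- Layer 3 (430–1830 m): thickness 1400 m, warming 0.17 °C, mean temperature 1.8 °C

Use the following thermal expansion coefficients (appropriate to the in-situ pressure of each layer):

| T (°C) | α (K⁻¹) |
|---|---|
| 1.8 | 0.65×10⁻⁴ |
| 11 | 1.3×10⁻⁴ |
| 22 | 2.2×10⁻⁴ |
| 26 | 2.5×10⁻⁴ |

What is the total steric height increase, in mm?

Δh ≈ 75.2 mm

Layer 1 at 26 °C → α = 2.5×10⁻⁴ K⁻¹
Layer 2 at 11 °C → α = 1.3×10⁻⁴ K⁻¹
Layer 3 at 1.8 °C → α = 0.65×10⁻⁴ K⁻¹
0–160 m: 2.5×10⁻⁴ × 1.3 × 160 = 0.05200 m
160–430 m: 1.3×10⁻⁴ × 270 × 0.22 = 0.007722 m
430–1830 m: 0.65×10⁻⁴ × 1400 × 0.17 = 0.01547 m
Δh = 0.05200 + 0.007722 + 0.01547 = 0.075192 m ≈ 75.2 mm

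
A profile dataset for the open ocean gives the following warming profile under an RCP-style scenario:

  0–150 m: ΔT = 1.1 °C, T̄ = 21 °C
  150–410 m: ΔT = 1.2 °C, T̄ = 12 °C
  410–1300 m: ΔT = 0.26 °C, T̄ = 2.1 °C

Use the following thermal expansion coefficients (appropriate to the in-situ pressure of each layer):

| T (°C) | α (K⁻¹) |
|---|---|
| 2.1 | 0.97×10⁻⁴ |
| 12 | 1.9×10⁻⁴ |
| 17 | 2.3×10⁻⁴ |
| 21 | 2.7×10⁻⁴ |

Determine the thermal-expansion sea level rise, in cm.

Layer 1 at 21 °C → α = 2.7×10⁻⁴ K⁻¹
Layer 2 at 12 °C → α = 1.9×10⁻⁴ K⁻¹
Layer 3 at 2.1 °C → α = 0.97×10⁻⁴ K⁻¹
1.1 × 2.7×10⁻⁴ × 150 = 0.04455 m
1.9×10⁻⁴ × 260 × 1.2 = 0.05928 m
Layer 3: 0.97×10⁻⁴ × 0.26 × 890 = 0.0224458 m
Δh = 0.04455 + 0.05928 + 0.0224458 = 0.1262758 m

about 12.6 cm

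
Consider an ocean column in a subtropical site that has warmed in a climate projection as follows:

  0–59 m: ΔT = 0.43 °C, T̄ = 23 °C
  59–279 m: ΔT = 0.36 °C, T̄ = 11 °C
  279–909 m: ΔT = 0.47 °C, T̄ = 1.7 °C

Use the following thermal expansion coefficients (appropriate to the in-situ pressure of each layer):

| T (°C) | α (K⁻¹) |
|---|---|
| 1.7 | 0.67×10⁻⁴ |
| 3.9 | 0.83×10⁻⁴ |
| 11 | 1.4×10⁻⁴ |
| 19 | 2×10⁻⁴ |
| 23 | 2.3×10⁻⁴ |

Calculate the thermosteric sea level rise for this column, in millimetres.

Δh ≈ 37 mm

Layer 1 at 23 °C → α = 2.3×10⁻⁴ K⁻¹
Layer 2 at 11 °C → α = 1.4×10⁻⁴ K⁻¹
Layer 3 at 1.7 °C → α = 0.67×10⁻⁴ K⁻¹
Layer 1: 59 × 2.3×10⁻⁴ × 0.43 = 0.0058351 m
0.36 × 220 × 1.4×10⁻⁴ = 0.011088 m
279–909 m: 630 × 0.67×10⁻⁴ × 0.47 = 0.0198387 m
Δh = 0.0058351 + 0.011088 + 0.0198387 = 0.0367618 m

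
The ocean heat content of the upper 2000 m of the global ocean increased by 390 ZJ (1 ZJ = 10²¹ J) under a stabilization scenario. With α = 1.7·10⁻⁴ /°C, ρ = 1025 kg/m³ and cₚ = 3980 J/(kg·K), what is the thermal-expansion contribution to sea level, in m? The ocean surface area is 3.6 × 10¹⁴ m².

Δh ≈ 0.0451 m

Per unit area: Q = 390×10²¹ / (3.6×10¹⁴) ≈ 1.083×10⁹ J/m²
Δh = αQ/(ρcₚ) = 1.7×10⁻⁴ × 1.083×10⁹ / (1025 × 3980) ≈ 0.045131 m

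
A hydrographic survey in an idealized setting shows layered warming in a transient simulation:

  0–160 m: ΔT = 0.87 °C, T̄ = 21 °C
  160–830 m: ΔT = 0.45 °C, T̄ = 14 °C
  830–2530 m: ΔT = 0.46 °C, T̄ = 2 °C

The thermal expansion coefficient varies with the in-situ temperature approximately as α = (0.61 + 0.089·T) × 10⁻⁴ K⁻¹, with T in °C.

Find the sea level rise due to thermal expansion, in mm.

152 mm of thermosteric rise

Layer 1: α = (0.61 + 0.089×21)×10⁻⁴ = 2.479×10⁻⁴ K⁻¹
Layer 2: α = (0.61 + 0.089×14)×10⁻⁴ = 1.856×10⁻⁴ K⁻¹
Layer 3: α = (0.61 + 0.089×2)×10⁻⁴ = 0.788×10⁻⁴ K⁻¹
Layer 1: 2.479×10⁻⁴ × 0.87 × 160 = 0.03450768 m
160–830 m: 670 × 0.45 × 1.856×10⁻⁴ = 0.0559584 m
830–2530 m: 0.788×10⁻⁴ × 0.46 × 1700 = 0.0616216 m
Δh = 0.03450768 + 0.0559584 + 0.0616216 = 0.15208768 m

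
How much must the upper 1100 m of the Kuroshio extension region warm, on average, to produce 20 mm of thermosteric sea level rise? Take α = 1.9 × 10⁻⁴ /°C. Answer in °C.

0.096 °C

ΔT = Δh/(αH) = 0.02 / (1.9×10⁻⁴ × 1100) ≈ 0.09569 °C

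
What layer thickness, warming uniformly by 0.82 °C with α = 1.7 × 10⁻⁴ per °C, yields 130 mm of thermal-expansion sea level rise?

H = Δh/(αΔT) = 0.13 / (1.7×10⁻⁴ × 0.82) ≈ 932.6 m

933 m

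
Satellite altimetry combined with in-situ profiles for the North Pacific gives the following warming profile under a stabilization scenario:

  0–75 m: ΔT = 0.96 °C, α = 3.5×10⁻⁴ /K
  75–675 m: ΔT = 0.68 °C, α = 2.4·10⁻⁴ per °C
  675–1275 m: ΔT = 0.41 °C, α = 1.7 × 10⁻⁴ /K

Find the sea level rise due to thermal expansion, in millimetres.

Layer 1: 0.96 × 3.5×10⁻⁴ × 75 = 0.02520 m
Layer 2: 600 × 0.68 × 2.4×10⁻⁴ = 0.09792 m
675–1275 m: 600 × 1.7×10⁻⁴ × 0.41 = 0.04182 m
Δh = 0.02520 + 0.09792 + 0.04182 = 0.16494 m

Δh ≈ 160 mm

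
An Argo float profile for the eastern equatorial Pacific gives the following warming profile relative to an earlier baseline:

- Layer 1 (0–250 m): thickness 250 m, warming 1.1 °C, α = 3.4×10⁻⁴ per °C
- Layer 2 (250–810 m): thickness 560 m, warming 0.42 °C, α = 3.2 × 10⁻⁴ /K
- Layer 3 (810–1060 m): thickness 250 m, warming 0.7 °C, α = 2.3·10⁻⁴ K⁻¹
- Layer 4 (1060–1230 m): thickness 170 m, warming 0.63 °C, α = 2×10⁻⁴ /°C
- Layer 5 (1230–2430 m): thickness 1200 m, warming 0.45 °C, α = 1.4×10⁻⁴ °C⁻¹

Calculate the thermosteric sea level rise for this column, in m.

0.306 m of thermosteric rise

Layer 1: 1.1 × 3.4×10⁻⁴ × 250 = 0.09350 m
Layer 2: 0.42 × 3.2×10⁻⁴ × 560 = 0.075264 m
0.7 × 2.3×10⁻⁴ × 250 = 0.04025 m
1060–1230 m: 170 × 0.63 × 2×10⁻⁴ = 0.02142 m
1.4×10⁻⁴ × 0.45 × 1200 = 0.07560 m
Δh = 0.09350 + 0.075264 + 0.04025 + 0.02142 + 0.07560 = 0.306034 m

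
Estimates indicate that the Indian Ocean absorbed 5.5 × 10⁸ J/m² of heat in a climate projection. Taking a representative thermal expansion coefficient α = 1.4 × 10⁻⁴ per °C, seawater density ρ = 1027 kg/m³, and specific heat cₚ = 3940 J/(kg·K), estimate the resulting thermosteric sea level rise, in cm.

about 1.90 cm

Δh = αQ/(ρcₚ) = 1.4×10⁻⁴ × 5.5×10⁸ / (1027 × 3940) ≈ 0.019029 m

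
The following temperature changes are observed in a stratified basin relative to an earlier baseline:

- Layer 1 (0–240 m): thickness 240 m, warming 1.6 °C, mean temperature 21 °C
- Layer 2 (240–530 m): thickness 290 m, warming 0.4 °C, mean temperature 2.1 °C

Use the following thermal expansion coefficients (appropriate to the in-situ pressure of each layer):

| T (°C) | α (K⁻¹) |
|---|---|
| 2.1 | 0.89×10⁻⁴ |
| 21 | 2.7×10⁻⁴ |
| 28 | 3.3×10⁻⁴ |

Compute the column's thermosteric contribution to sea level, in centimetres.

Layer 1 at 21 °C → α = 2.7×10⁻⁴ K⁻¹
Layer 2 at 2.1 °C → α = 0.89×10⁻⁴ K⁻¹
0–240 m: 1.6 × 240 × 2.7×10⁻⁴ = 0.10368 m
0.89×10⁻⁴ × 290 × 0.4 = 0.010324 m
Δh = 0.10368 + 0.010324 = 0.114004 m

11.4 cm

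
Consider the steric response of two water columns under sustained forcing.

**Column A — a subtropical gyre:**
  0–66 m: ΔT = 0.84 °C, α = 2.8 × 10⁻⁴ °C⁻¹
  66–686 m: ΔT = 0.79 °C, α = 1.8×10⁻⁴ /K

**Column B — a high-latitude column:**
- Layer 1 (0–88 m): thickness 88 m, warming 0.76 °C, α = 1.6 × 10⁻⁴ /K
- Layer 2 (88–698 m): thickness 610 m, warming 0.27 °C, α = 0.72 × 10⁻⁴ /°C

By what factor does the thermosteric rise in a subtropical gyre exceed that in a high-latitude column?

4.60

A Layer 1: 2.8×10⁻⁴ × 66 × 0.84 = 0.0155232 m
A 0.79 × 620 × 1.8×10⁻⁴ = 0.088164 m
A total: 0.1036872 m
B Layer 1: 0.76 × 1.6×10⁻⁴ × 88 = 0.0107008 m
B 0.72×10⁻⁴ × 610 × 0.27 = 0.0118584 m
B total: 0.0225592 m
Ratio: 0.1036872 / 0.0225592 ≈ 4.596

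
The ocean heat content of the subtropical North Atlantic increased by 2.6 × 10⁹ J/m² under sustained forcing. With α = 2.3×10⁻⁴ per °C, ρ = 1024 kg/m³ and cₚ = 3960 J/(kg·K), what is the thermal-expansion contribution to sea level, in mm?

Δh = αQ/(ρcₚ) = 2.3×10⁻⁴ × 2.6×10⁹ / (1024 × 3960) ≈ 0.14747 m

Δh = 147 mm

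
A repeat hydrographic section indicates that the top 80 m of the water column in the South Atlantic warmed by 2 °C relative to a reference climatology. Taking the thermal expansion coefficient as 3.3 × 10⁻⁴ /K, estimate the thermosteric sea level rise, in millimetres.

Δh = αΔT·H = 3.3×10⁻⁴ × 2 × 80 = 0.05280 m

52.8 mm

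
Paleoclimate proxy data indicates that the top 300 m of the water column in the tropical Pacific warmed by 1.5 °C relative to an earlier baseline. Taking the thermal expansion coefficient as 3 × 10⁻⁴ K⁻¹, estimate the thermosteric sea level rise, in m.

Δh = αΔT·H = 3×10⁻⁴ × 1.5 × 300 = 0.13500 m

0.135 m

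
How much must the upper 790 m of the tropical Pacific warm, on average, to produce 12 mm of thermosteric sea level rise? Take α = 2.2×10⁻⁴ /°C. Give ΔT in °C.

ΔT ≈ 0.0690 °C

ΔT = Δh/(αH) = 0.012 / (2.2×10⁻⁴ × 790) ≈ 0.06904 °C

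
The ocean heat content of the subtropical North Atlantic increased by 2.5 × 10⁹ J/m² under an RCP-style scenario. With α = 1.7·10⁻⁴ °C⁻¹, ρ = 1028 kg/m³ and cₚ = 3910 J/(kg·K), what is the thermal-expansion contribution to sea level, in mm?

about 106 mm

Δh = αQ/(ρcₚ) = 1.7×10⁻⁴ × 2.5×10⁹ / (1028 × 3910) ≈ 0.10574 m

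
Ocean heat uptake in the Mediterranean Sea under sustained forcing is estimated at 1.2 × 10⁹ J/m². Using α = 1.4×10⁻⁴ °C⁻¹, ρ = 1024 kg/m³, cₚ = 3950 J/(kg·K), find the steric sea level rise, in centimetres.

4.15 cm

Δh = αQ/(ρcₚ) = 1.4×10⁻⁴ × 1.2×10⁹ / (1024 × 3950) ≈ 0.041535 m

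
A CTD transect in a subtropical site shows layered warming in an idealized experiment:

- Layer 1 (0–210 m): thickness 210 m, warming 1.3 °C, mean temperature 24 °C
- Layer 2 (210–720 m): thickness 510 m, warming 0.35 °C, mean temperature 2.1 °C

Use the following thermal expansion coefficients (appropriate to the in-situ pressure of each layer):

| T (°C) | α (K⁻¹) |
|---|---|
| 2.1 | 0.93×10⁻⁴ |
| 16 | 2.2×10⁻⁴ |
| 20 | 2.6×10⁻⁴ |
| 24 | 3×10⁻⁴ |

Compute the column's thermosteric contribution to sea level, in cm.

Layer 1 at 24 °C → α = 3×10⁻⁴ K⁻¹
Layer 2 at 2.1 °C → α = 0.93×10⁻⁴ K⁻¹
0–210 m: 1.3 × 3×10⁻⁴ × 210 = 0.08190 m
210–720 m: 0.35 × 0.93×10⁻⁴ × 510 = 0.0166005 m
Δh = 0.08190 + 0.0166005 = 0.0985005 m

Δh = 9.9 cm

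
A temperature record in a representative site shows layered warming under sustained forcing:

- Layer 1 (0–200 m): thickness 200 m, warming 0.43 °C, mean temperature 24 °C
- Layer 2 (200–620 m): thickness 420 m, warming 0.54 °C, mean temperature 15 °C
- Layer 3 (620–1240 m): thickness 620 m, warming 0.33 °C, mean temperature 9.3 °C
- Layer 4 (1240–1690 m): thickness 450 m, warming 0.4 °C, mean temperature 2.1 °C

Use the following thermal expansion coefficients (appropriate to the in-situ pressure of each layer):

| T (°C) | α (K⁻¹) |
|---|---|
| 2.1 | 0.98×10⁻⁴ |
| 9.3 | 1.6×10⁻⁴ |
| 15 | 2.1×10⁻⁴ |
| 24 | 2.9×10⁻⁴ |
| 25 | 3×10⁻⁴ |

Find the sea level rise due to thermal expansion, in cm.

Δh ≈ 12 cm

Layer 1 at 24 °C → α = 2.9×10⁻⁴ K⁻¹
Layer 2 at 15 °C → α = 2.1×10⁻⁴ K⁻¹
Layer 3 at 9.3 °C → α = 1.6×10⁻⁴ K⁻¹
Layer 4 at 2.1 °C → α = 0.98×10⁻⁴ K⁻¹
0.43 × 200 × 2.9×10⁻⁴ = 0.02494 m
2.1×10⁻⁴ × 0.54 × 420 = 0.047628 m
Layer 3: 0.33 × 620 × 1.6×10⁻⁴ = 0.032736 m
450 × 0.98×10⁻⁴ × 0.4 = 0.01764 m
Δh = 0.02494 + 0.047628 + 0.032736 + 0.01764 = 0.122944 m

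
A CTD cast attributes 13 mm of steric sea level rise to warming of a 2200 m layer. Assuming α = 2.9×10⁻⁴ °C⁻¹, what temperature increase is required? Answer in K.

ΔT = Δh/(αH) = 0.013 / (2.9×10⁻⁴ × 2200) ≈ 0.02038 K

ΔT ≈ 0.0204 K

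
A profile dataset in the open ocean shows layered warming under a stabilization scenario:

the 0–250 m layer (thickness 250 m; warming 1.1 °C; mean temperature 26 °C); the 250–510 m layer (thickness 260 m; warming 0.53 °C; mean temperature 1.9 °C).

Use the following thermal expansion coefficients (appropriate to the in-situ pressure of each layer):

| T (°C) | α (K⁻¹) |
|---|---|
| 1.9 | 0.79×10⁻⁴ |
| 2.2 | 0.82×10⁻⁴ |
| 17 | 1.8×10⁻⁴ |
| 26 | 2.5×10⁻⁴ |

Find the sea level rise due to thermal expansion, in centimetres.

8.0 cm

Layer 1 at 26 °C → α = 2.5×10⁻⁴ K⁻¹
Layer 2 at 1.9 °C → α = 0.79×10⁻⁴ K⁻¹
0–250 m: 2.5×10⁻⁴ × 1.1 × 250 = 0.06875 m
260 × 0.79×10⁻⁴ × 0.53 = 0.0108862 m
Δh = 0.06875 + 0.0108862 = 0.0796362 m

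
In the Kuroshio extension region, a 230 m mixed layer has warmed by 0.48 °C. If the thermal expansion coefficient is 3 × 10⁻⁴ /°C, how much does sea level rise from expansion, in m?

Δh = αΔT·H = 3×10⁻⁴ × 0.48 × 230 = 0.03312 m

0.033 m of thermosteric rise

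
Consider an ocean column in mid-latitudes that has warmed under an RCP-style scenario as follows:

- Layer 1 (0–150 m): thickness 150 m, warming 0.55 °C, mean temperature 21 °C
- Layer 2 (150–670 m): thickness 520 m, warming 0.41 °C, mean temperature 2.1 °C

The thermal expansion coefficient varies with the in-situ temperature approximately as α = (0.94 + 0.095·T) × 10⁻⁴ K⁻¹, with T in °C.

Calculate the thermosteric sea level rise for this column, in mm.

Layer 1: α = (0.94 + 0.095×21)×10⁻⁴ = 2.935×10⁻⁴ K⁻¹
Layer 2: α = (0.94 + 0.095×2.1)×10⁻⁴ = 1.1395×10⁻⁴ K⁻¹
0–150 m: 2.935×10⁻⁴ × 150 × 0.55 = 0.02421375 m
150–670 m: 520 × 1.1395×10⁻⁴ × 0.41 = 0.02429414 m
Δh = 0.02421375 + 0.02429414 = 0.04850789 m

Δh ≈ 48.5 mm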